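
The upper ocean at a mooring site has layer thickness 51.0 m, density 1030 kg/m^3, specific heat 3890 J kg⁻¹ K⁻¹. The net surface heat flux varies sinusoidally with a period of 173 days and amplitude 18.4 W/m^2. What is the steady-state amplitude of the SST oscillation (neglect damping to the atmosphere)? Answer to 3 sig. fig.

Areal heat capacity C = ρ c_p D = 1030 × 3890 × 51.0 = 2.04×10^8 J/(m^2 K).
Angular frequency ω = 2π / T = 2π / 1.49×10^7 s = 4.20×10^-7 s⁻¹.
Cω = 2.04×10^8 × 4.20×10^-7 = 85.9 W/(m²·K).
Amplitude A = F₀ / (Cω) = 18.4 / 85.9 = 0.214 K.

0.214 K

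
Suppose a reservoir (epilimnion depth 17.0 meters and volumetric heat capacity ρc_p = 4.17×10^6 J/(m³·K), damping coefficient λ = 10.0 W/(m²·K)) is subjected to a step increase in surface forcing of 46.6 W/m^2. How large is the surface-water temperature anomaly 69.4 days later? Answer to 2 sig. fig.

2.7 K

Areal heat capacity C = ρc_p × D = 4.17×10^6 × 17.0 = 7.09×10^7 J/(m^2 K).
τ = C / λ = 7.09×10^7 / 10.0 = 7.09×10^6 s.
Equilibrium anomaly ΔT_eq = F / λ = 46.6 / 10.0 = 4.66 K.
t = 69.4 days = 6.00×10^6 s, so t/τ = 0.846.
ΔT(t) = ΔT_eq (1 − e^(−t/τ)) = 4.66 × (1 − e^−0.846) = 2.66 K.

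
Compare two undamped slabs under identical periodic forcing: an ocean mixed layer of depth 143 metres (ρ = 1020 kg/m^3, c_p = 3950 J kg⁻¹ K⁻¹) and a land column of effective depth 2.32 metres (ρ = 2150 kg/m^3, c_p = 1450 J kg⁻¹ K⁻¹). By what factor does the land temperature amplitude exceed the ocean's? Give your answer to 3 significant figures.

C_ocean = 1020 × 3950 × 143 = 5.76×10^8 J/(m²·K).
C_land = 2150 × 1450 × 2.32 = 7.23×10^6 J/(m²·K).
Undamped amplitude ∝ 1/C, so A_land/A_ocean = C_ocean/C_land = 79.7.

79.7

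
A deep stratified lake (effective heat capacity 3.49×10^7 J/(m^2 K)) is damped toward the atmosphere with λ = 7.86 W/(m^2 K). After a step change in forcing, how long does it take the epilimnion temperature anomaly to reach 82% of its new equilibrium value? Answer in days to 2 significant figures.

Areal heat capacity C = 3.49×10^7 J/(m^2 K) (given).
τ = C / λ = 3.49×10^7 / 7.86 = 4.44×10^6 s.
Fraction reached: 1 − e^(−t/τ) = 0.82 ⇒ t = −τ ln(1 − 0.82) = τ × 1.71.
t = 7.61×10^6 s = 88.1 days.

88 days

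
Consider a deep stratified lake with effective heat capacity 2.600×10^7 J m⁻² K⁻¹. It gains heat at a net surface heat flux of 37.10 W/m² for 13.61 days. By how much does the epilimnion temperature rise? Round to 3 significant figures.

Areal heat capacity C = 2.600×10^7 J m⁻² K⁻¹ (given).
Net heat input Q = F Δt = 37.10 × (13.61 days × 86400 s/day) = 4.36×10^7 J/m².
ΔT = Q / C = 4.36×10^7 / 2.60×10^7 = 1.68 K.

1.68 K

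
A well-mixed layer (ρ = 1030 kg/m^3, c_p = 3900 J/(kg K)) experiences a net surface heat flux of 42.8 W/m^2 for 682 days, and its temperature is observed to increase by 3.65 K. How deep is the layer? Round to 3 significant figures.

Heat input Q = F Δt = 42.8 × 5.89×10^7 s = 2.52×10^9 J/m².
Required areal heat capacity C = Q / ΔT = 6.91×10^8 J/(m²·K).
Depth D = C / (ρ c_p) = 6.91×10^8 / (1030 × 3900) = 172 m.

172 m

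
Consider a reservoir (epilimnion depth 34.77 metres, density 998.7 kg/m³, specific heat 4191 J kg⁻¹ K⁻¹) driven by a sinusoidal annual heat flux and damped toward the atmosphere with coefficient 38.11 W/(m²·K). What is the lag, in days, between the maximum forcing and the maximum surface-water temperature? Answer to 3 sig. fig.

Areal heat capacity C = ρ c_p D = 998.7 × 4191 × 34.77 = 1.46×10^8 J m⁻² K⁻¹.
ω = 2π / 3.15×10^7 s = 1.99×10^-7 s⁻¹.
Phase lag φ = arctan(Cω/λ) = arctan(29.0/38.11) = 0.650 rad.
Time lag = φ / ω = 0.650 / 1.99×10^-7 = 3.26×10^6 s = 37.8 days.

37.8 days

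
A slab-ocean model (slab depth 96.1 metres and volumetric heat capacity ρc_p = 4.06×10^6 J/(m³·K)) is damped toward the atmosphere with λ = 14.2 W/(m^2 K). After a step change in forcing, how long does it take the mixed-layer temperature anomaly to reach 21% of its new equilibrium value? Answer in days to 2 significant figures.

Areal heat capacity C = ρc_p × D = 4.06×10^6 × 96.1 = 3.90×10^8 J m⁻² K⁻¹.
τ = C / λ = 3.90×10^8 / 14.2 = 2.75×10^7 s.
Fraction reached: 1 − e^(−t/τ) = 0.21 ⇒ t = −τ ln(1 − 0.21) = τ × 0.236.
t = 6.48×10^6 s = 75.0 days.

75 days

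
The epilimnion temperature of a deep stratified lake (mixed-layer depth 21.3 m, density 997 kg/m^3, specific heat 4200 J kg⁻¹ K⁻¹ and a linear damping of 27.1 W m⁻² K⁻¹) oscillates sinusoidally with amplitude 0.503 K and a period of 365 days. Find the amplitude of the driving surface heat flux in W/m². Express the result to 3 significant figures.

16.3

Areal heat capacity C = ρ c_p D = 997 × 4200 × 21.3 = 8.92×10^7 J/(m²·K).
ω = 2π / 3.15×10^7 s = 1.99×10^-7 s⁻¹.
√((Cω)² + λ²) = √((17.8)² + 27.1²) = 32.4 W/(m²·K).
F₀ = A × √((Cω)²+λ²) = 0.503 × 32.4 = 16.3 W/m².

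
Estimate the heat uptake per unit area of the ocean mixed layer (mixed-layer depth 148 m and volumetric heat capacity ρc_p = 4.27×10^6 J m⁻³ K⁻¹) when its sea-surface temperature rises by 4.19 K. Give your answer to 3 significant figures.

Areal heat capacity C = ρc_p × D = 4.27×10^6 × 148 = 6.32×10^8 J m⁻² K⁻¹.
ΔQ = C ΔT = 6.32×10^8 × 4.19 = 2.65×10^9 J/m².

2.65×10^9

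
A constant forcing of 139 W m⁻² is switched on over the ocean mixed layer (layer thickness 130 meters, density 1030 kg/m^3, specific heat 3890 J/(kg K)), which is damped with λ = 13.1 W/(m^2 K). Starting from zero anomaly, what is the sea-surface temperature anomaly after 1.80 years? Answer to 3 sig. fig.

Areal heat capacity C = ρ c_p D = 1030 × 3890 × 130 = 5.21×10^8 J/(m²·K).
τ = C / λ = 5.21×10^8 / 13.1 = 3.98×10^7 s.
Equilibrium anomaly ΔT_eq = F / λ = 139 / 13.1 = 10.6 K.
t = 1.80 years = 5.68×10^7 s, so t/τ = 1.43.
ΔT(t) = ΔT_eq (1 − e^(−t/τ)) = 10.6 × (1 − e^−1.43) = 8.07 K.

8.07 K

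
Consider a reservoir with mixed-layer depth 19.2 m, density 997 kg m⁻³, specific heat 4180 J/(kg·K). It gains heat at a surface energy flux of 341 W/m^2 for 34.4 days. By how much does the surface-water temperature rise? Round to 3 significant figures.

Areal heat capacity C = ρ c_p D = 997 × 4180 × 19.2 = 8.00×10^7 J/(m^2 K).
Net heat input Q = F Δt = 341 × (34.4 days × 86400 s/day) = 1.01×10^9 J/m².
ΔT = Q / C = 1.01×10^9 / 8.00×10^7 = 12.7 K.

12.7 K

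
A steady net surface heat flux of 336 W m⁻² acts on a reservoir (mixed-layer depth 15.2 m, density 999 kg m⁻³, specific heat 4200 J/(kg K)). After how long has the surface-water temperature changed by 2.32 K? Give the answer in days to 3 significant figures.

5.10 days

Areal heat capacity C = ρ c_p D = 999 × 4200 × 15.2 = 6.38×10^7 J m⁻² K⁻¹.
Time required: Δt = C ΔT / F = 6.38×10^7 × 2.32 / 336 = 4.40×10^5 s.
In days: 4.40×10^5 s / (86400 s/day) = 5.10 days.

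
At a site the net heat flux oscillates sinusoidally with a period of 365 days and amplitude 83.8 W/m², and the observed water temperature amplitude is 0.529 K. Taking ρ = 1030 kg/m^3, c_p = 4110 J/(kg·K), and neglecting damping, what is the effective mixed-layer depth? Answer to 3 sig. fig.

ω = 2π / 3.15×10^7 s = 1.99×10^-7 s⁻¹.
Required C = F₀ / (A ω) = 83.8 / (0.529 × 1.99×10^-7) = 7.95×10^8 J/(m²·K).
D = C / (ρ c_p) = 7.95×10^8 / (1030 × 4110) = 188 m.

188 m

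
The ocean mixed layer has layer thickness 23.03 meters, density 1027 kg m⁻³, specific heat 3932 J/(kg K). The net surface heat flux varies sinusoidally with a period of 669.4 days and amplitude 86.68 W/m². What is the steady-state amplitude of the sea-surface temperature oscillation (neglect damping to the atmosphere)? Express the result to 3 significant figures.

Areal heat capacity C = ρ c_p D = 1027 × 3932 × 23.03 = 9.30×10^7 J m⁻² K⁻¹.
Angular frequency ω = 2π / T = 2π / 5.78×10^7 s = 1.09×10^-7 s⁻¹.
Cω = 9.30×10^7 × 1.09×10^-7 = 10.1 W/(m²·K).
Amplitude A = F₀ / (Cω) = 86.68 / 10.1 = 8.58 K.

8.58 K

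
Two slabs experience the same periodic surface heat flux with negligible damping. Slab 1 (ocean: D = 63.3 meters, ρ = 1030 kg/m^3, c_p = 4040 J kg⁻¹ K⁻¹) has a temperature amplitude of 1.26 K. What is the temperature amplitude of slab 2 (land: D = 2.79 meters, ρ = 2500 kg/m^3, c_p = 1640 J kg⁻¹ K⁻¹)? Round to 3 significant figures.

29.0 K

C_ocean = 2.63×10^8 J/(m²·K); C_land = 1.14×10^7 J/(m²·K).
A ∝ 1/C ⇒ A_land = A_ocean × C_ocean/C_land = 1.26 × 23.0 = 29.0 K.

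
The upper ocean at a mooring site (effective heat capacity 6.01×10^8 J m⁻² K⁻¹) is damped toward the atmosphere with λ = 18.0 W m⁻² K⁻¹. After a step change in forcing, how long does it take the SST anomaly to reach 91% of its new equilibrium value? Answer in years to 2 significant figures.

Areal heat capacity C = 6.01×10^8 J m⁻² K⁻¹ (given).
τ = C / λ = 6.01×10^8 / 18.0 = 3.34×10^7 s.
Fraction reached: 1 − e^(−t/τ) = 0.91 ⇒ t = −τ ln(1 − 0.91) = τ × 2.41.
t = 8.04×10^7 s = 2.55 years.

2.5 years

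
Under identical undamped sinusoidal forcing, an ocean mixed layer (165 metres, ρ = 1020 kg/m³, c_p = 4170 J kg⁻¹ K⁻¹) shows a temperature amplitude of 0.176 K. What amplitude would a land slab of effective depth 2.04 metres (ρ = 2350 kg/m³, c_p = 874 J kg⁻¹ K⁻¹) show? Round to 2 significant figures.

29 K

C_ocean = 7.02×10^8 J/(m²·K); C_land = 4.19×10^6 J/(m²·K).
A ∝ 1/C ⇒ A_land = A_ocean × C_ocean/C_land = 0.176 × 167 = 29.5 K.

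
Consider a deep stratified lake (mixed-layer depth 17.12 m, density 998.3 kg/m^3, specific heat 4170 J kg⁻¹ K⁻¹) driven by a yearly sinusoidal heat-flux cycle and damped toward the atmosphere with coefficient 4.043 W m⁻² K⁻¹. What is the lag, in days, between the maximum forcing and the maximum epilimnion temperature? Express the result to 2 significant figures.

Areal heat capacity C = ρ c_p D = 998.3 × 4170 × 17.12 = 7.13×10^7 J m⁻² K⁻¹.
ω = 2π / 3.15×10^7 s = 1.99×10^-7 s⁻¹.
Phase lag φ = arctan(Cω/λ) = arctan(14.2/4.043) = 1.29 rad.
Time lag = φ / ω = 1.29 / 1.99×10^-7 = 6.49×10^6 s = 75.1 days.

75 days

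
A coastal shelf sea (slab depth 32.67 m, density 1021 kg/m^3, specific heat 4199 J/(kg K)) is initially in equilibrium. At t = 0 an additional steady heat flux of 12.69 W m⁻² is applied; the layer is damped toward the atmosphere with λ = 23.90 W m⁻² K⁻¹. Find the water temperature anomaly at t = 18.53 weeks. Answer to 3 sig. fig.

Areal heat capacity C = ρ c_p D = 1021 × 4199 × 32.67 = 1.40×10^8 J m⁻² K⁻¹.
τ = C / λ = 1.40×10^8 / 23.90 = 5.86×10^6 s.
Equilibrium anomaly ΔT_eq = F / λ = 12.69 / 23.90 = 0.531 K.
t = 18.53 weeks = 1.12×10^7 s, so t/τ = 1.91.
ΔT(t) = ΔT_eq (1 − e^(−t/τ)) = 0.531 × (1 − e^−1.91) = 0.453 K.

0.453 K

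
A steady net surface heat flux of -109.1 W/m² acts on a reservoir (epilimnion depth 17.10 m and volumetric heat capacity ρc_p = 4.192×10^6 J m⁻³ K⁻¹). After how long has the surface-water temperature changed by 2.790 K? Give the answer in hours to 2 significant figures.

510 hours

Areal heat capacity C = ρc_p × D = 4.192×10^6 × 17.10 = 7.17×10^7 J m⁻² K⁻¹.
Time required: Δt = C ΔT / F = 7.17×10^7 × -2.790 / -109.1 = 1.83×10^6 s.
In hours: 1.83×10^6 s / (3600 s/hour) = 509 hours.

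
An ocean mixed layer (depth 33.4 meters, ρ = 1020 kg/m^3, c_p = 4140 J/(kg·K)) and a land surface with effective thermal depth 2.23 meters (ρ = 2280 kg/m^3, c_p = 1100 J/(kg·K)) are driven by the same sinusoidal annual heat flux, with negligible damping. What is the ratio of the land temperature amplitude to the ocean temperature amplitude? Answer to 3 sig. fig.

C_ocean = 1020 × 4140 × 33.4 = 1.41×10^8 J/(m²·K).
C_land = 2280 × 1100 × 2.23 = 5.59×10^6 J/(m²·K).
Undamped amplitude ∝ 1/C, so A_land/A_ocean = C_ocean/C_land = 25.2.

25.2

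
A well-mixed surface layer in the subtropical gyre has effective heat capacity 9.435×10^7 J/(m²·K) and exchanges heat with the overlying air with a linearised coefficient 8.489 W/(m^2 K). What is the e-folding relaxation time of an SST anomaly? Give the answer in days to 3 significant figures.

Areal heat capacity C = 9.435×10^7 J/(m²·K) (given).
Relaxation time τ = C / λ = 9.44×10^7 / 8.489 = 1.11×10^7 s.
In days: 1.11×10^7 s / (86400 s/day) = 129 days.

129 days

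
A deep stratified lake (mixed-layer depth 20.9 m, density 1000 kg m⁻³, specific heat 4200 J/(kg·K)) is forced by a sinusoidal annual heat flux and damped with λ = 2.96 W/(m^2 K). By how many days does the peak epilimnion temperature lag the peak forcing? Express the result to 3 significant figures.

81.5 days

Areal heat capacity C = ρ c_p D = 1000 × 4200 × 20.9 = 8.78×10^7 J m⁻² K⁻¹.
ω = 2π / 3.15×10^7 s = 1.99×10^-7 s⁻¹.
Phase lag φ = arctan(Cω/λ) = arctan(17.5/2.96) = 1.40 rad.
Time lag = φ / ω = 1.40 / 1.99×10^-7 = 7.04×10^6 s = 81.5 days.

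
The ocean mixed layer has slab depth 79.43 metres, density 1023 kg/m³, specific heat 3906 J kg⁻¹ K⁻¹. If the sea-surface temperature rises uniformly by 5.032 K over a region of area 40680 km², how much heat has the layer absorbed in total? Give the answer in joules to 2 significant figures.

Areal heat capacity C = ρ c_p D = 1023 × 3906 × 79.43 = 3.17×10^8 J/(m²·K).
Heat per unit area: q = C ΔT = 3.17×10^8 × 5.032 = 1.60×10^9 J/m².
Total heat: Q = q × A = 1.60×10^9 × (40680 × 10⁶ m²) = 6.50×10^19 J.

6.5×10^19 J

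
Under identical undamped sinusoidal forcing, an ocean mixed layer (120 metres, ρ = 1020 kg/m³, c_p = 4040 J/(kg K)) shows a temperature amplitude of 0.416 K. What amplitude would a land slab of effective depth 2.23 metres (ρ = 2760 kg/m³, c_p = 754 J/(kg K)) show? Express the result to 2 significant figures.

44 K

C_ocean = 4.94×10^8 J/(m²·K); C_land = 4.64×10^6 J/(m²·K).
A ∝ 1/C ⇒ A_land = A_ocean × C_ocean/C_land = 0.416 × 107 = 44.3 K.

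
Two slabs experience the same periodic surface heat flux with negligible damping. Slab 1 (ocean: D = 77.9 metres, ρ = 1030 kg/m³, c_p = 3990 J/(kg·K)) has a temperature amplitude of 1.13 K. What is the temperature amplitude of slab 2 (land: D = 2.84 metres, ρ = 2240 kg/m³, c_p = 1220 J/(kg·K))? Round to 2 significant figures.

C_ocean = 3.20×10^8 J/(m²·K); C_land = 7.76×10^6 J/(m²·K).
A ∝ 1/C ⇒ A_land = A_ocean × C_ocean/C_land = 1.13 × 41.2 = 46.6 K.

47 K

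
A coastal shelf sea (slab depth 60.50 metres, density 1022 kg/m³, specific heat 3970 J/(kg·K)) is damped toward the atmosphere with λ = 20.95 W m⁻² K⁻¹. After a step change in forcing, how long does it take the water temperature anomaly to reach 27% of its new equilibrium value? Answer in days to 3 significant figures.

42.7 days

Areal heat capacity C = ρ c_p D = 1022 × 3970 × 60.50 = 2.45×10^8 J/(m^2 K).
τ = C / λ = 2.45×10^8 / 20.95 = 1.17×10^7 s.
Fraction reached: 1 − e^(−t/τ) = 0.27 ⇒ t = −τ ln(1 − 0.27) = τ × 0.315.
t = 3.69×10^6 s = 42.7 days.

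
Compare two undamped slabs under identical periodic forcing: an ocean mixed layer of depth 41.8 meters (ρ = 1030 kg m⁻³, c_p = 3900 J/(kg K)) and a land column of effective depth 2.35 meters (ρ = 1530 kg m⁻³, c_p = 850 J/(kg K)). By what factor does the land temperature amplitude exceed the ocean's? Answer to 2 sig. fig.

55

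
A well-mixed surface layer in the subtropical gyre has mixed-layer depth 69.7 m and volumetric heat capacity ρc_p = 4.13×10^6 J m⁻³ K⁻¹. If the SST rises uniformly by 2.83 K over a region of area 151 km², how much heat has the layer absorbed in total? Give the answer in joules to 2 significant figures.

Areal heat capacity C = ρc_p × D = 4.13×10^6 × 69.7 = 2.88×10^8 J/(m²·K).
Heat per unit area: q = C ΔT = 2.88×10^8 × 2.83 = 8.15×10^8 J/m².
Total heat: Q = q × A = 8.15×10^8 × (151 × 10⁶ m²) = 1.23×10^17 J.

1.2×10^17 J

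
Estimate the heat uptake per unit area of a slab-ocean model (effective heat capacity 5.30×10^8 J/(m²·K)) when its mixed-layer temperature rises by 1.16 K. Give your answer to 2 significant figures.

6.1×10^8

Areal heat capacity C = 5.30×10^8 J/(m²·K) (given).
ΔQ = C ΔT = 5.30×10^8 × 1.16 = 6.15×10^8 J/m².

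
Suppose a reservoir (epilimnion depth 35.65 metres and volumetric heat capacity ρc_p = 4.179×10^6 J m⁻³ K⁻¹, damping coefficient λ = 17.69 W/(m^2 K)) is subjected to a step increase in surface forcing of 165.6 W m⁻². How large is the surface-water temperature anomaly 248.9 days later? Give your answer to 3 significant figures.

8.63 K

Areal heat capacity C = ρc_p × D = 4.179×10^6 × 35.65 = 1.49×10^8 J/(m^2 K).
τ = C / λ = 1.49×10^8 / 17.69 = 8.42×10^6 s.
Equilibrium anomaly ΔT_eq = F / λ = 165.6 / 17.69 = 9.36 K.
t = 248.9 days = 2.15×10^7 s, so t/τ = 2.55.
ΔT(t) = ΔT_eq (1 − e^(−t/τ)) = 9.36 × (1 − e^−2.55) = 8.63 K.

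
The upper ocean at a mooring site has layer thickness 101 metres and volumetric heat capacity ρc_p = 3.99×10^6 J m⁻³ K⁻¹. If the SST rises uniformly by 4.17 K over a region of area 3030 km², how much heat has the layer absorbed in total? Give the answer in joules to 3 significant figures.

Areal heat capacity C = ρc_p × D = 3.99×10^6 × 101 = 4.03×10^8 J m⁻² K⁻¹.
Heat per unit area: q = C ΔT = 4.03×10^8 × 4.17 = 1.68×10^9 J/m².
Total heat: Q = q × A = 1.68×10^9 × (3030 × 10⁶ m²) = 5.09×10^18 J.

5.09×10^18 J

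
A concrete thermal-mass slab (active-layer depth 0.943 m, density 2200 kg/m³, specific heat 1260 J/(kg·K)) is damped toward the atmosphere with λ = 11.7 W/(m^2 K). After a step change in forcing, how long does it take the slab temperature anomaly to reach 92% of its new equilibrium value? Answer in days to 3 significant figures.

6.53 days

Areal heat capacity C = ρ c_p D = 2200 × 1260 × 0.943 = 2.61×10^6 J/(m²·K).
τ = C / λ = 2.61×10^6 / 11.7 = 2.23×10^5 s.
Fraction reached: 1 − e^(−t/τ) = 0.92 ⇒ t = −τ ln(1 − 0.92) = τ × 2.53.
t = 5.64×10^5 s = 6.53 days.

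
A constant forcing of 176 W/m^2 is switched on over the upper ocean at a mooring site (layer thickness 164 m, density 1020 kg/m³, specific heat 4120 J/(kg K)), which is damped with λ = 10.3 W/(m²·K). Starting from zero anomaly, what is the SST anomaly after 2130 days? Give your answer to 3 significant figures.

16.0 K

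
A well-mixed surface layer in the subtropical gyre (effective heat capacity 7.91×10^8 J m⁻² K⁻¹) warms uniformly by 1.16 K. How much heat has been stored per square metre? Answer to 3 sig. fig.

Areal heat capacity C = 7.91×10^8 J m⁻² K⁻¹ (given).
ΔQ = C ΔT = 7.91×10^8 × 1.16 = 9.18×10^8 J/m².

9.18×10^8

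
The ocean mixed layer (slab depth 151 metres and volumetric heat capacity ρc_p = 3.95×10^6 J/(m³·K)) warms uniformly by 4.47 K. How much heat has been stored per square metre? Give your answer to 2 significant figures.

Areal heat capacity C = ρc_p × D = 3.95×10^6 × 151 = 5.96×10^8 J m⁻² K⁻¹.
ΔQ = C ΔT = 5.96×10^8 × 4.47 = 2.67×10^9 J/m².

2.7×10^9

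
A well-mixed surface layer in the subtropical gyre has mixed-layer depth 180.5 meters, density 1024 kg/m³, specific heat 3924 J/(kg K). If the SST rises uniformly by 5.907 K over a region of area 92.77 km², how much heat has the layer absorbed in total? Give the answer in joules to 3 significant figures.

Areal heat capacity C = ρ c_p D = 1024 × 3924 × 180.5 = 7.25×10^8 J m⁻² K⁻¹.
Heat per unit area: q = C ΔT = 7.25×10^8 × 5.907 = 4.28×10^9 J/m².
Total heat: Q = q × A = 4.28×10^9 × (92.77 × 10⁶ m²) = 3.97×10^17 J.

3.97×10^17 J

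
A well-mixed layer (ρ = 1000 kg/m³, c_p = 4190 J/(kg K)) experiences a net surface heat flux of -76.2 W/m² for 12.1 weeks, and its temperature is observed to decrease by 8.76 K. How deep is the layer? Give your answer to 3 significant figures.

15.2 m

Heat input Q = F Δt = -76.2 × 7.32×10^6 s = -5.58×10^8 J/m².
Required areal heat capacity C = Q / ΔT = 6.37×10^7 J/(m²·K).
Depth D = C / (ρ c_p) = 6.37×10^7 / (1000 × 4190) = 15.2 m.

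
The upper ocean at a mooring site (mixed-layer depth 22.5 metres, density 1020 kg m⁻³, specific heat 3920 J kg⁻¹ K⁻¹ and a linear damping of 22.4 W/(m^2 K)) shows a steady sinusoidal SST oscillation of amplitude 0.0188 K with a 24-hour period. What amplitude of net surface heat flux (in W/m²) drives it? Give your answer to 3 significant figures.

Areal heat capacity C = ρ c_p D = 1020 × 3920 × 22.5 = 9.00×10^7 J m⁻² K⁻¹.
ω = 2π / 86400 s = 7.27×10^-5 s⁻¹.
√((Cω)² + λ²) = √((6540)² + 22.4²) = 6540 W/(m²·K).
F₀ = A × √((Cω)²+λ²) = 0.0188 × 6540 = 123 W/m².

123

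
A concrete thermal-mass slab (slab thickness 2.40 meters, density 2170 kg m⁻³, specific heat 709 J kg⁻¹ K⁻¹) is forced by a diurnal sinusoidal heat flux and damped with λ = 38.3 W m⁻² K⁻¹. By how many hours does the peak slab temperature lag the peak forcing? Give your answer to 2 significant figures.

Areal heat capacity C = ρ c_p D = 2170 × 709 × 2.40 = 3.69×10^6 J/(m^2 K).
ω = 2π / 86400 s = 7.27×10^-5 s⁻¹.
Phase lag φ = arctan(Cω/λ) = arctan(269/38.3) = 1.43 rad.
Time lag = φ / ω = 1.43 / 7.27×10^-5 = 19700 s = 5.46 hours.

5.5 hours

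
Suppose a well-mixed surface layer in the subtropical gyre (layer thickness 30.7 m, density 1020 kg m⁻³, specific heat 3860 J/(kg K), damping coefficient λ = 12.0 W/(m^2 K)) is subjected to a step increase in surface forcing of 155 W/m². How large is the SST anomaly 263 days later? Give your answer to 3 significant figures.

11.6 K

Areal heat capacity C = ρ c_p D = 1020 × 3860 × 30.7 = 1.21×10^8 J/(m²·K).
τ = C / λ = 1.21×10^8 / 12.0 = 1.01×10^7 s.
Equilibrium anomaly ΔT_eq = F / λ = 155 / 12.0 = 12.9 K.
t = 263 days = 2.27×10^7 s, so t/τ = 2.26.
ΔT(t) = ΔT_eq (1 − e^(−t/τ)) = 12.9 × (1 − e^−2.26) = 11.6 K.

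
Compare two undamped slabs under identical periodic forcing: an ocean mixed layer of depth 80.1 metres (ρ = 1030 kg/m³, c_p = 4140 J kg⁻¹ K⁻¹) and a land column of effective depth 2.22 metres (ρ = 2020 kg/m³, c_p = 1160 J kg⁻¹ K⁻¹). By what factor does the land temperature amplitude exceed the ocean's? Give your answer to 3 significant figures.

65.7

C_ocean = 1030 × 4140 × 80.1 = 3.42×10^8 J/(m²·K).
C_land = 2020 × 1160 × 2.22 = 5.20×10^6 J/(m²·K).
Undamped amplitude ∝ 1/C, so A_land/A_ocean = C_ocean/C_land = 65.7.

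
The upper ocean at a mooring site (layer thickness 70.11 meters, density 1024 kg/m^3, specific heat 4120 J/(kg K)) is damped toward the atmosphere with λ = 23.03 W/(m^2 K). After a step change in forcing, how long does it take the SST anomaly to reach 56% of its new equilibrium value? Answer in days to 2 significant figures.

120 days

Areal heat capacity C = ρ c_p D = 1024 × 4120 × 70.11 = 2.96×10^8 J/(m²·K).
τ = C / λ = 2.96×10^8 / 23.03 = 1.28×10^7 s.
Fraction reached: 1 − e^(−t/τ) = 0.56 ⇒ t = −τ ln(1 − 0.56) = τ × 0.821.
t = 1.05×10^7 s = 122 days.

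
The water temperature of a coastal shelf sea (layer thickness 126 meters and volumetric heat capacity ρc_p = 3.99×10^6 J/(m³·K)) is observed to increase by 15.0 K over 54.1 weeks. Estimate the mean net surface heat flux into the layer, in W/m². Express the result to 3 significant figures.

230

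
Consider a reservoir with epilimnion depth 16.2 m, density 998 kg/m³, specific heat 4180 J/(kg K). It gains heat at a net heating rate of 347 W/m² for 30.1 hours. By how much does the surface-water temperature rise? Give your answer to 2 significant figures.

0.56 K

Areal heat capacity C = ρ c_p D = 998 × 4180 × 16.2 = 6.76×10^7 J/(m^2 K).
Net heat input Q = F Δt = 347 × (30.1 hours × 3600 s/hour) = 3.76×10^7 J/m².
ΔT = Q / C = 3.76×10^7 / 6.76×10^7 = 0.556 K.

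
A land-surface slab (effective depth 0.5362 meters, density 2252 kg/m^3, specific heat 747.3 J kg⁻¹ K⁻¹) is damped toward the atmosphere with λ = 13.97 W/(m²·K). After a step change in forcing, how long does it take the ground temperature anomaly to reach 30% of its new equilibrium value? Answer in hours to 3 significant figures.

6.40 hours

Areal heat capacity C = ρ c_p D = 2252 × 747.3 × 0.5362 = 9.02×10^5 J m⁻² K⁻¹.
τ = C / λ = 9.02×10^5 / 13.97 = 64600 s.
Fraction reached: 1 − e^(−t/τ) = 0.30 ⇒ t = −τ ln(1 − 0.30) = τ × 0.357.
t = 23000 s = 6.40 hours.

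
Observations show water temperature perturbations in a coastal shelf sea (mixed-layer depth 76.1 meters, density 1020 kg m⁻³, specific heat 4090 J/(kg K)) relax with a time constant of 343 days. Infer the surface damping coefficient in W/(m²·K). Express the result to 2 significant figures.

Areal heat capacity C = ρ c_p D = 1020 × 4090 × 76.1 = 3.17×10^8 J/(m²·K).
τ = 343 days = 2.96×10^7 s.
λ = C / τ = 3.17×10^8 / 2.96×10^7 = 10.7 W/(m²·K).

11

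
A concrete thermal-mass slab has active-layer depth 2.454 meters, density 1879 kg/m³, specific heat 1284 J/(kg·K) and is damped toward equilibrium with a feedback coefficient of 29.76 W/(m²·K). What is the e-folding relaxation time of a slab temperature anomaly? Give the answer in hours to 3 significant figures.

55.3 hours

Areal heat capacity C = ρ c_p D = 1879 × 1284 × 2.454 = 5.92×10^6 J/(m^2 K).
Relaxation time τ = C / λ = 5.92×10^6 / 29.76 = 1.99×10^5 s.
In hours: 1.99×10^5 s / (3600 s/hour) = 55.3 hours.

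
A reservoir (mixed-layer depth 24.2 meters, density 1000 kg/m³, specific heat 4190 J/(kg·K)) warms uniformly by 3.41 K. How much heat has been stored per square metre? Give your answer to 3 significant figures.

Areal heat capacity C = ρ c_p D = 1000 × 4190 × 24.2 = 1.01×10^8 J/(m²·K).
ΔQ = C ΔT = 1.01×10^8 × 3.41 = 3.46×10^8 J/m².

3.46×10^8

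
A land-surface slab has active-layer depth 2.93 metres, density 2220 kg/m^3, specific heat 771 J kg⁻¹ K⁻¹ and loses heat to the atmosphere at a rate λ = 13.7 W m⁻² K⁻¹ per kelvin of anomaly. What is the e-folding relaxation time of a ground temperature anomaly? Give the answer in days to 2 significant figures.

4.2 days

Areal heat capacity C = ρ c_p D = 2220 × 771 × 2.93 = 5.02×10^6 J m⁻² K⁻¹.
Relaxation time τ = C / λ = 5.02×10^6 / 13.7 = 3.66×10^5 s.
In days: 3.66×10^5 s / (86400 s/day) = 4.24 days.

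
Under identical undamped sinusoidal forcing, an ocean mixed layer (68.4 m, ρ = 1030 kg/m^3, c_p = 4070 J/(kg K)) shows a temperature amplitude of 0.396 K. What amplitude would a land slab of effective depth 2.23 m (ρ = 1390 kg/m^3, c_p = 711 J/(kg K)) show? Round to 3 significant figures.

51.5 K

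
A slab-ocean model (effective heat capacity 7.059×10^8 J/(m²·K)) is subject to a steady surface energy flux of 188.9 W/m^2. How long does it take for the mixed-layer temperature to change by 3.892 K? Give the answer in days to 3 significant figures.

168 days

Areal heat capacity C = 7.059×10^8 J/(m²·K) (given).
Time required: Δt = C ΔT / F = 7.06×10^8 × 3.892 / 188.9 = 1.45×10^7 s.
In days: 1.45×10^7 s / (86400 s/day) = 168 days.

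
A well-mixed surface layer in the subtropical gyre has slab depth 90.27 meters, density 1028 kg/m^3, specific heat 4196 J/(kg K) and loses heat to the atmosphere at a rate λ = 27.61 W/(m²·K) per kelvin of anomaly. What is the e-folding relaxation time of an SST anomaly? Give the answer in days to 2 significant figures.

Areal heat capacity C = ρ c_p D = 1028 × 4196 × 90.27 = 3.89×10^8 J/(m²·K).
Relaxation time τ = C / λ = 3.89×10^8 / 27.61 = 1.41×10^7 s.
In days: 1.41×10^7 s / (86400 s/day) = 163 days.

160 days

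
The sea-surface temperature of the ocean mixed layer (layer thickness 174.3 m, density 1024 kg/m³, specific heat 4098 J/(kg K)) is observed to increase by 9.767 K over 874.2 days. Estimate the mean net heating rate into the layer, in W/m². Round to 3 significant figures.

94.6

Areal heat capacity C = ρ c_p D = 1024 × 4098 × 174.3 = 7.31×10^8 J/(m^2 K).
Required heat per unit area: Q = C ΔT = 7.31×10^8 × 9.767 = 7.14×10^9 J/m².
Flux F = Q / Δt = 7.14×10^9 / 7.55×10^7 s = 94.6 W/m².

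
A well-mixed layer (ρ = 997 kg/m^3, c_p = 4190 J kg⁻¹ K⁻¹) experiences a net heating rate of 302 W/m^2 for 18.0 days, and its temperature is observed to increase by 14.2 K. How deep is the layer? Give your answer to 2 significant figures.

7.9 m

Heat input Q = F Δt = 302 × 1.56×10^6 s = 4.70×10^8 J/m².
Required areal heat capacity C = Q / ΔT = 3.31×10^7 J/(m²·K).
Depth D = C / (ρ c_p) = 3.31×10^7 / (997 × 4190) = 7.92 m.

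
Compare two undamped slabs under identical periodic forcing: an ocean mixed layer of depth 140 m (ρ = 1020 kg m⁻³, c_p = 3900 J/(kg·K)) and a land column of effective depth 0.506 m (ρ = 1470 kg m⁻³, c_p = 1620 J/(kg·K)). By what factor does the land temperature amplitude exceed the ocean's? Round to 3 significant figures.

462

C_ocean = 1020 × 3900 × 140 = 5.57×10^8 J/(m²·K).
C_land = 1470 × 1620 × 0.506 = 1.20×10^6 J/(m²·K).
Undamped amplitude ∝ 1/C, so A_land/A_ocean = C_ocean/C_land = 462.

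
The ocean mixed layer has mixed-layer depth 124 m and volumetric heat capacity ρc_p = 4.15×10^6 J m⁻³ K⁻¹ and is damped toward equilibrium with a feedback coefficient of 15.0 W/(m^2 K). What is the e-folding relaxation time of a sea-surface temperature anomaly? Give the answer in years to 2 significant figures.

1.1 years

Areal heat capacity C = ρc_p × D = 4.15×10^6 × 124 = 5.15×10^8 J/(m²·K).
Relaxation time τ = C / λ = 5.15×10^8 / 15.0 = 3.43×10^7 s.
In years: 3.43×10^7 s / (3.156×10^7 s/year) = 1.09 years.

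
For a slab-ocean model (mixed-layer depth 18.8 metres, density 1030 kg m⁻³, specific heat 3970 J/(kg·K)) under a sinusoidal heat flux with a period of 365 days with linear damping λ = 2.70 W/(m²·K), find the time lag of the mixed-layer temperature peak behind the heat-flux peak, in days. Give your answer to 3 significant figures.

Areal heat capacity C = ρ c_p D = 1030 × 3970 × 18.8 = 7.69×10^7 J m⁻² K⁻¹.
ω = 2π / 3.15×10^7 s = 1.99×10^-7 s⁻¹.
Phase lag φ = arctan(Cω/λ) = arctan(15.3/2.70) = 1.40 rad.
Time lag = φ / ω = 1.40 / 1.99×10^-7 = 7.01×10^6 s = 81.1 days.

81.1 days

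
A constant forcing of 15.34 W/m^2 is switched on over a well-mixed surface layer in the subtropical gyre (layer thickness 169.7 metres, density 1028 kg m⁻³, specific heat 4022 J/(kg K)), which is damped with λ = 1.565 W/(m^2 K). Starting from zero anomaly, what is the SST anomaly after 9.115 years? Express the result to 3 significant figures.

4.64 K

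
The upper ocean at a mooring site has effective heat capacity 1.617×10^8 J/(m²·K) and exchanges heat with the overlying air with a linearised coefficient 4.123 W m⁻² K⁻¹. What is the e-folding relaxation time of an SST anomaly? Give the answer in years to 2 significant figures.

1.2 years

Areal heat capacity C = 1.617×10^8 J/(m²·K) (given).
Relaxation time τ = C / λ = 1.62×10^8 / 4.123 = 3.92×10^7 s.
In years: 3.92×10^7 s / (3.156×10^7 s/year) = 1.24 years.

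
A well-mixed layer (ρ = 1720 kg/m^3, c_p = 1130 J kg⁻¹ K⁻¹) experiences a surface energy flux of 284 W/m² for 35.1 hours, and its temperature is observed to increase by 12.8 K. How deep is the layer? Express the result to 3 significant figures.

Heat input Q = F Δt = 284 × 1.26×10^5 s = 3.59×10^7 J/m².
Required areal heat capacity C = Q / ΔT = 2.80×10^6 J/(m²·K).
Depth D = C / (ρ c_p) = 2.80×10^6 / (1720 × 1130) = 1.44 m.

1.44 m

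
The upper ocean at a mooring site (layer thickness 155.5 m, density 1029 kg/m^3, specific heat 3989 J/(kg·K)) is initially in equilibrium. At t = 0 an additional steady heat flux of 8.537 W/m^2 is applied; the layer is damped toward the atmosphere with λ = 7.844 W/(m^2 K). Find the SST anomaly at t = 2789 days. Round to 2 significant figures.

Areal heat capacity C = ρ c_p D = 1029 × 3989 × 155.5 = 6.38×10^8 J m⁻² K⁻¹.
τ = C / λ = 6.38×10^8 / 7.844 = 8.14×10^7 s.
Equilibrium anomaly ΔT_eq = F / λ = 8.537 / 7.844 = 1.09 K.
t = 2789 days = 2.41×10^8 s, so t/τ = 2.96.
ΔT(t) = ΔT_eq (1 − e^(−t/τ)) = 1.09 × (1 − e^−2.96) = 1.03 K.

1.0 K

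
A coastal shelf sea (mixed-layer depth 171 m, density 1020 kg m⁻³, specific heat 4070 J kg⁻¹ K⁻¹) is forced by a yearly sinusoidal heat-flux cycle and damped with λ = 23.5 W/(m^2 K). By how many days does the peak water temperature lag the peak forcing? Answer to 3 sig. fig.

81.7 days

Areal heat capacity C = ρ c_p D = 1020 × 4070 × 171 = 7.10×10^8 J m⁻² K⁻¹.
ω = 2π / 3.15×10^7 s = 1.99×10^-7 s⁻¹.
Phase lag φ = arctan(Cω/λ) = arctan(141/23.5) = 1.41 rad.
Time lag = φ / ω = 1.41 / 1.99×10^-7 = 7.06×10^6 s = 81.7 days.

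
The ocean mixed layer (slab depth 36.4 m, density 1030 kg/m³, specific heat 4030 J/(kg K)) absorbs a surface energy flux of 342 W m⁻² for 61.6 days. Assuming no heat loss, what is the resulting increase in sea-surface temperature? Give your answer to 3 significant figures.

12.0 K

Areal heat capacity C = ρ c_p D = 1030 × 4030 × 36.4 = 1.51×10^8 J/(m^2 K).
Net heat input Q = F Δt = 342 × (61.6 days × 86400 s/day) = 1.82×10^9 J/m².
ΔT = Q / C = 1.82×10^9 / 1.51×10^8 = 12.0 K.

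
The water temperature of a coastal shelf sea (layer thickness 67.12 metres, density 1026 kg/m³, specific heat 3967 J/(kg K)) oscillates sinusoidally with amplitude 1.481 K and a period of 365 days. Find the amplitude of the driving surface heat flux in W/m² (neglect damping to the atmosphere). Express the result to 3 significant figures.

Areal heat capacity C = ρ c_p D = 1026 × 3967 × 67.12 = 2.73×10^8 J m⁻² K⁻¹.
ω = 2π / 3.15×10^7 s = 1.99×10^-7 s⁻¹.
Cω = 2.73×10^8 × 1.99×10^-7 = 54.4 W/(m²·K).
F₀ = A × Cω = 1.481 × 54.4 = 80.6 W/m².

80.6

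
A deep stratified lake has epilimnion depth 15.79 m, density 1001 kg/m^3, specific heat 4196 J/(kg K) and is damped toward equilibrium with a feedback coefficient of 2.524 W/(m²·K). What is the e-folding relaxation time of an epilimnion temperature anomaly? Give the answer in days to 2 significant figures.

Areal heat capacity C = ρ c_p D = 1001 × 4196 × 15.79 = 6.63×10^7 J m⁻² K⁻¹.
Relaxation time τ = C / λ = 6.63×10^7 / 2.524 = 2.63×10^7 s.
In days: 2.63×10^7 s / (86400 s/day) = 304 days.

300 days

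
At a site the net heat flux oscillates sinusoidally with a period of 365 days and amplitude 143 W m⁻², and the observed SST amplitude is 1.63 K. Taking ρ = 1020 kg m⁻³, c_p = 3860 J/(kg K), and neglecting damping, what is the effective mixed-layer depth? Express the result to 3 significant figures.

ω = 2π / 3.15×10^7 s = 1.99×10^-7 s⁻¹.
Required C = F₀ / (A ω) = 143 / (1.63 × 1.99×10^-7) = 4.40×10^8 J/(m²·K).
D = C / (ρ c_p) = 4.40×10^8 / (1020 × 3860) = 112 m.

112 m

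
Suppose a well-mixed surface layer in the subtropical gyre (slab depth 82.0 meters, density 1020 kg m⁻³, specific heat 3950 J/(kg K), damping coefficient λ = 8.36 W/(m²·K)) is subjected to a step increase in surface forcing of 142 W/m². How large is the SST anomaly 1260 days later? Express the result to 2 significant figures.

16 K

Areal heat capacity C = ρ c_p D = 1020 × 3950 × 82.0 = 3.30×10^8 J m⁻² K⁻¹.
τ = C / λ = 3.30×10^8 / 8.36 = 3.95×10^7 s.
Equilibrium anomaly ΔT_eq = F / λ = 142 / 8.36 = 17.0 K.
t = 1260 days = 1.09×10^8 s, so t/τ = 2.75.
ΔT(t) = ΔT_eq (1 − e^(−t/τ)) = 17.0 × (1 − e^−2.75) = 15.9 K.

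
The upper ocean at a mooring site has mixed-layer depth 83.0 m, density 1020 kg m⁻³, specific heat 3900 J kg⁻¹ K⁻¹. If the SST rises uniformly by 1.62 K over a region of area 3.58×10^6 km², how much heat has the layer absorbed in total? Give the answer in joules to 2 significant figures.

1.9×10^21 J

Areal heat capacity C = ρ c_p D = 1020 × 3900 × 83.0 = 3.30×10^8 J/(m²·K).
Heat per unit area: q = C ΔT = 3.30×10^8 × 1.62 = 5.35×10^8 J/m².
Total heat: Q = q × A = 5.35×10^8 × (3.58×10^6 × 10⁶ m²) = 1.91×10^21 J.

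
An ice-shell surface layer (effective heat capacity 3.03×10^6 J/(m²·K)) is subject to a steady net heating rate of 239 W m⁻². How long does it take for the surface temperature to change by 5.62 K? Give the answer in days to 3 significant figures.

0.825 days

Areal heat capacity C = 3.03×10^6 J/(m²·K) (given).
Time required: Δt = C ΔT / F = 3.03×10^6 × 5.62 / 239 = 71200 s.
In days: 71200 s / (86400 s/day) = 0.825 days.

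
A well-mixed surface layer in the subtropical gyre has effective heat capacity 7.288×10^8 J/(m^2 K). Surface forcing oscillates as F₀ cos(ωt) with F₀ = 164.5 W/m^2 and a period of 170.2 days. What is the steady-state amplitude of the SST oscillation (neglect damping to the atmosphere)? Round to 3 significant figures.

0.528 K

Areal heat capacity C = 7.288×10^8 J/(m^2 K) (given).
Angular frequency ω = 2π / T = 2π / 1.47×10^7 s = 4.27×10^-7 s⁻¹.
Cω = 7.29×10^8 × 4.27×10^-7 = 311 W/(m²·K).
Amplitude A = F₀ / (Cω) = 164.5 / 311 = 0.528 K.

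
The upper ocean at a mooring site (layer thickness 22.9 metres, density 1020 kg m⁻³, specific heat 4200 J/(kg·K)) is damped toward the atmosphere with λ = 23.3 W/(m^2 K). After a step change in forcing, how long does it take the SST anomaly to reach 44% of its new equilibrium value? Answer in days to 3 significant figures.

Areal heat capacity C = ρ c_p D = 1020 × 4200 × 22.9 = 9.81×10^7 J/(m^2 K).
τ = C / λ = 9.81×10^7 / 23.3 = 4.21×10^6 s.
Fraction reached: 1 − e^(−t/τ) = 0.44 ⇒ t = −τ ln(1 − 0.44) = τ × 0.580.
t = 2.44×10^6 s = 28.3 days.

28.3 days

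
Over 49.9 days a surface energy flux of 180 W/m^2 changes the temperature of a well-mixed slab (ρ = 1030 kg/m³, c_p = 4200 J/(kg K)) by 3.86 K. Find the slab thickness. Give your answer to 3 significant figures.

Heat input Q = F Δt = 180 × 4.31×10^6 s = 7.76×10^8 J/m².
Required areal heat capacity C = Q / ΔT = 2.01×10^8 J/(m²·K).
Depth D = C / (ρ c_p) = 2.01×10^8 / (1030 × 4200) = 46.5 m.

46.5 m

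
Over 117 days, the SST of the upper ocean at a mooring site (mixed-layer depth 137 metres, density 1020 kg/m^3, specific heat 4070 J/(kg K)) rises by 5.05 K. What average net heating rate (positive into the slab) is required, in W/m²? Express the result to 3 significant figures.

Areal heat capacity C = ρ c_p D = 1020 × 4070 × 137 = 5.69×10^8 J m⁻² K⁻¹.
Required heat per unit area: Q = C ΔT = 5.69×10^8 × 5.05 = 2.87×10^9 J/m².
Flux F = Q / Δt = 2.87×10^9 / 1.01×10^7 s = 284 W/m².

284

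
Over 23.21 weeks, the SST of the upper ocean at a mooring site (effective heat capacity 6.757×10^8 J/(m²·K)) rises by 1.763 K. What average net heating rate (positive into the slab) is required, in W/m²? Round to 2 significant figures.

85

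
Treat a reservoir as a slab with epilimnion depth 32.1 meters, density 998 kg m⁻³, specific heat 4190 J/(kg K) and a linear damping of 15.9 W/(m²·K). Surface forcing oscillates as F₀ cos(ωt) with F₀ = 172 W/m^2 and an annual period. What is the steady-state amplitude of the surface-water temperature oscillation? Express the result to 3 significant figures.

5.53 K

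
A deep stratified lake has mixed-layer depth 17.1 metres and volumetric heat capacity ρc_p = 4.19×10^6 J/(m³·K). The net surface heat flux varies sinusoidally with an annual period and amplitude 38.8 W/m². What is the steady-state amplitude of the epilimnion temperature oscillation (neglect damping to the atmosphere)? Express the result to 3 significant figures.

2.72 K

Areal heat capacity C = ρc_p × D = 4.19×10^6 × 17.1 = 7.16×10^7 J/(m²·K).
Angular frequency ω = 2π / T = 2π / 3.15×10^7 s = 1.99×10^-7 s⁻¹.
Cω = 7.16×10^7 × 1.99×10^-7 = 14.3 W/(m²·K).
Amplitude A = F₀ / (Cω) = 38.8 / 14.3 = 2.72 K.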